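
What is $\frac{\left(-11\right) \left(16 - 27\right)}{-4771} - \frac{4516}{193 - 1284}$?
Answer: $\frac{21413825}{5205161} \approx 4.114$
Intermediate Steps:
$\frac{\left(-11\right) \left(16 - 27\right)}{-4771} - \frac{4516}{193 - 1284} = \left(-11\right) \left(-11\right) \left(- \frac{1}{4771}\right) - \frac{4516}{-1091} = 121 \left(- \frac{1}{4771}\right) - - \frac{4516}{1091} = - \frac{121}{4771} + \frac{4516}{1091} = \frac{21413825}{5205161}$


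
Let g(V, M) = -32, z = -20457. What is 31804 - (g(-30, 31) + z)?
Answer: 52293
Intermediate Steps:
31804 - (g(-30, 31) + z) = 31804 - (-32 - 20457) = 31804 - 1*(-20489) = 31804 + 20489 = 52293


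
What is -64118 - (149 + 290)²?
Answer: -256839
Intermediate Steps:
-64118 - (149 + 290)² = -64118 - 1*439² = -64118 - 1*192721 = -64118 - 192721 = -256839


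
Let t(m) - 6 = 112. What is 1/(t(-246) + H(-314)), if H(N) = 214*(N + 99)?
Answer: -1/45892 ≈ -2.1790e-5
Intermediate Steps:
t(m) = 118 (t(m) = 6 + 112 = 118)
H(N) = 21186 + 214*N (H(N) = 214*(99 + N) = 21186 + 214*N)
1/(t(-246) + H(-314)) = 1/(118 + (21186 + 214*(-314))) = 1/(118 + (21186 - 67196)) = 1/(118 - 46010) = 1/(-45892) = -1/45892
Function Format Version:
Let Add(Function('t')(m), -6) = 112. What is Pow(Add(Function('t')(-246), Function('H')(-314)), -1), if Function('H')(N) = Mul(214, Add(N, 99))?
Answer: Rational(-1, 45892) ≈ -2.1790e-5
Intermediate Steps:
Function('t')(m) = 118 (Function('t')(m) = Add(6, 112) = 118)
Function('H')(N) = Add(21186, Mul(214, N)) (Function('H')(N) = Mul(214, Add(99, N)) = Add(21186, Mul(214, N)))
Pow(Add(Function('t')(-246), Function('H')(-314)), -1) = Pow(Add(118, Add(21186, Mul(214, -314))), -1) = Pow(Add(118, Add(21186, -67196)), -1) = Pow(Add(118, -46010), -1) = Pow(-45892, -1) = Rational(-1, 45892)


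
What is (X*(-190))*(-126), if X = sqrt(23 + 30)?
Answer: 23940*sqrt(53) ≈ 1.7429e+5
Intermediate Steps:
X = sqrt(53) ≈ 7.2801
(X*(-190))*(-126) = (sqrt(53)*(-190))*(-126) = -190*sqrt(53)*(-126) = 23940*sqrt(53)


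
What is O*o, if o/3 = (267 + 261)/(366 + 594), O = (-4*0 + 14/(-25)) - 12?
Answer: -5181/250 ≈ -20.724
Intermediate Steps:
O = -314/25 (O = (0 + 14*(-1/25)) - 12 = (0 - 14/25) - 12 = -14/25 - 12 = -314/25 ≈ -12.560)
o = 33/20 (o = 3*((267 + 261)/(366 + 594)) = 3*(528/960) = 3*(528*(1/960)) = 3*(11/20) = 33/20 ≈ 1.6500)
O*o = -314/25*33/20 = -5181/250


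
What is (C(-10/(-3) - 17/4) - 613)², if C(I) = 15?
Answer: 357604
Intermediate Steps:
(C(-10/(-3) - 17/4) - 613)² = (15 - 613)² = (-598)² = 357604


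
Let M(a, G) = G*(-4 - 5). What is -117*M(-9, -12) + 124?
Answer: -12512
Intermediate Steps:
M(a, G) = -9*G (M(a, G) = G*(-9) = -9*G)
-117*M(-9, -12) + 124 = -(-1053)*(-12) + 124 = -117*108 + 124 = -12636 + 124 = -12512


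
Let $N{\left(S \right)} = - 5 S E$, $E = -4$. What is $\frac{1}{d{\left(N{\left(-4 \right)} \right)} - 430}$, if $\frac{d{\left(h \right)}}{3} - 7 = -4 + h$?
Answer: $- \frac{1}{661} \approx -0.0015129$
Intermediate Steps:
$N{\left(S \right)} = 20 S$ ($N{\left(S \right)} = - 5 S \left(-4\right) = 20 S$)
$d{\left(h \right)} = 9 + 3 h$ ($d{\left(h \right)} = 21 + 3 \left(-4 + h\right) = 21 + \left(-12 + 3 h\right) = 9 + 3 h$)
$\frac{1}{d{\left(N{\left(-4 \right)} \right)} - 430} = \frac{1}{\left(9 + 3 \cdot 20 \left(-4\right)\right) - 430} = \frac{1}{\left(9 + 3 \left(-80\right)\right) - 430} = \frac{1}{\left(9 - 240\right) - 430} = \frac{1}{-231 - 430} = \frac{1}{-661} = - \frac{1}{661}$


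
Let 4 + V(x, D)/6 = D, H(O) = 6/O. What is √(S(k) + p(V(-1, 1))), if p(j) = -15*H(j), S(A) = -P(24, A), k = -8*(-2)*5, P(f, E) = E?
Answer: 5*I*√3 ≈ 8.6602*I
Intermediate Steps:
k = 80 (k = 16*5 = 80)
V(x, D) = -24 + 6*D
S(A) = -A
p(j) = -90/j
√(S(k) + p(V(-1, 1))) = √(-1*80 - 90/(-24 + 6*1)) = √(-80 - 90/(-24 + 6)) = √(-80 - 90/(-18)) = √(-80 - 90*(-1/18)) = √(-80 + 5) = √(-75) = 5*I*√3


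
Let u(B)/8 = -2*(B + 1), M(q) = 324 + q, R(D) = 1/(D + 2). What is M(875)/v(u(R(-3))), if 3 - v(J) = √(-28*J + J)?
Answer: 1199/3 ≈ 399.67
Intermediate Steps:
R(D) = 1/(2 + D)
u(B) = -16 - 16*B (u(B) = 8*(-2*(B + 1)) = 8*(-2*(1 + B)) = 8*(-2 - 2*B) = -16 - 16*B)
v(J) = 3 - 3*√3*√(-J) (v(J) = 3 - √(-28*J + J) = 3 - √(-27*J) = 3 - 3*√3*√(-J))
M(875)/v(u(R(-3))) = (324 + 875)/(3 - 3*√3*√(-(-16 - 16/(2 - 3)))) = 1199/(3 - 3*√3*√(-(-16 - 16/(-1)))) = 1199/(3 - 3*√3*√(-(-16 - 16*(-1)))) = 1199/(3 - 3*√3*√(-(-16 + 16))) = 1199/(3 - 3*√3*√(-1*0)) = 1199/(3 - 3*√3*√0) = 1199/(3 - 3*√3*0) = 1199/(3 + 0) = 1199/3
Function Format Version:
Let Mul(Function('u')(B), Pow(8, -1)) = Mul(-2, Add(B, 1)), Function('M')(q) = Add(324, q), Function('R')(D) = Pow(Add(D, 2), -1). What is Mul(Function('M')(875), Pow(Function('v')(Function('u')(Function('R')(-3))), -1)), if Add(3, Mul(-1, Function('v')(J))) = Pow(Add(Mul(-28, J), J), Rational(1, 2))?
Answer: Rational(1199, 3) ≈ 399.67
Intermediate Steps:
Function('R')(D) = Pow(Add(2, D), -1)
Function('u')(B) = Add(-16, Mul(-16, B)) (Function('u')(B) = Mul(8, Mul(-2, Add(B, 1))) = Mul(8, Mul(-2, Add(1, B))) = Mul(8, Add(-2, Mul(-2, B))) = Add(-16, Mul(-16, B)))
Function('v')(J) = Add(3, Mul(-3, Pow(3, Rational(1, 2)), Pow(Mul(-1, J), Rational(1, 2)))) (Function('v')(J) = Add(3, Mul(-1, Pow(Add(Mul(-28, J), J), Rational(1, 2)))) = Add(3, Mul(-1, Pow(Mul(-27, J), Rational(1, 2)))) = Add(3, Mul(-1, Mul(3, Pow(3, Rational(1, 2)), Pow(Mul(-1, J), Rational(1, 2))))) = Add(3, Mul(-3, Pow(3, Rational(1, 2)), Pow(Mul(-1, J), Rational(1, 2)))))
Mul(Function('M')(875), Pow(Function('v')(Function('u')(Function('R')(-3))), -1)) = Mul(Add(324, 875), Pow(Add(3, Mul(-3, Pow(3, Rational(1, 2)), Pow(Mul(-1, Add(-16, Mul(-16, Pow(Add(2, -3), -1)))), Rational(1, 2)))), -1)) = Mul(1199, Pow(Add(3, Mul(-3, Pow(3, Rational(1, 2)), Pow(Mul(-1, Add(-16, Mul(-16, Pow(-1, -1)))), Rational(1, 2)))), -1)) = Mul(1199, Pow(Add(3, Mul(-3, Pow(3, Rational(1, 2)), Pow(Mul(-1, Add(-16, Mul(-16, -1))), Rational(1, 2)))), -1)) = Mul(1199, Pow(Add(3, Mul(-3, Pow(3, Rational(1, 2)), Pow(Mul(-1, Add(-16, 16)), Rational(1, 2)))), -1)) = Mul(1199, Pow(Add(3, Mul(-3, Pow(3, Rational(1, 2)), Pow(Mul(-1, 0), Rational(1, 2)))), -1)) = Mul(1199, Pow(Add(3, Mul(-3, Pow(3, Rational(1, 2)), Pow(0, Rational(1, 2)))), -1)) = Mul(1199, Pow(Add(3, Mul(-3, Pow(3, Rational(1, 2)), 0)), -1)) = Mul(1199, Pow(Add(3, 0), -1)) = Mul(1199, Pow(3, -1)) = Mul(1199, Rational(1, 3)) = Rational(1199, 3)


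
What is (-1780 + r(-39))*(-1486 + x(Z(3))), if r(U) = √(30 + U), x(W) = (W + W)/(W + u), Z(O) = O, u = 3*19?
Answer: 2644902 - 44577*I/10 ≈ 2.6449e+6 - 4457.7*I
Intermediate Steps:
u = 57
x(W) = 2*W/(57 + W) (x(W) = (W + W)/(W + 57) = (2*W)/(57 + W) = 2*W/(57 + W))
(-1780 + r(-39))*(-1486 + x(Z(3))) = (-1780 + √(30 - 39))*(-1486 + 2*3/(57 + 3)) = (-1780 + √(-9))*(-1486 + 2*3/60) = (-1780 + 3*I)*(-1486 + 2*3*(1/60)) = (-1780 + 3*I)*(-1486 + ⅒) = (-1780 + 3*I)*(-14859/10) = 2644902 - 44577*I/10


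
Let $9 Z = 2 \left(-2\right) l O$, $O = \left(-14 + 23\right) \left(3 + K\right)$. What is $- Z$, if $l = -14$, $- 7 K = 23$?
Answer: $16$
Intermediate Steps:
$K = - \frac{23}{7}$ ($K = \left(- \frac{1}{7}\right) 23 = - \frac{23}{7} \approx -3.2857$)
$O = - \frac{18}{7}$ ($O = \left(-14 + 23\right) \left(3 - \frac{23}{7}\right) = 9 \left(- \frac{2}{7}\right) = - \frac{18}{7} \approx -2.5714$)
$Z = -16$ ($Z = \frac{2 \left(-2\right) \left(-14\right) \left(- \frac{18}{7}\right)}{9} = \frac{\left(-4\right) \left(-14\right) \left(- \frac{18}{7}\right)}{9} = \frac{56 \left(- \frac{18}{7}\right)}{9} = \frac{1}{9} \left(-144\right) = -16$)
$- Z = \left(-1\right) \left(-16\right) = 16$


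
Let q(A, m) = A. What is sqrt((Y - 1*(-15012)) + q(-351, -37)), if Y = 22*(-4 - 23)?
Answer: 3*sqrt(1563) ≈ 118.60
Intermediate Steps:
Y = -594 (Y = 22*(-27) = -594)
sqrt((Y - 1*(-15012)) + q(-351, -37)) = sqrt((-594 - 1*(-15012)) - 351) = sqrt((-594 + 15012) - 351) = sqrt(14418 - 351) = sqrt(14067) = 3*sqrt(1563)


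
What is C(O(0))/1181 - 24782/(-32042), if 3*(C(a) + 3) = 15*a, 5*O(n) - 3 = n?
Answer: 12391/16021 ≈ 0.77342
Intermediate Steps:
O(n) = ⅗ + n/5
C(a) = -3 + 5*a (C(a) = -3 + (15*a)/3 = -3 + 5*a)
C(O(0))/1181 - 24782/(-32042) = (-3 + 5*(⅗ + (⅕)*0))/1181 - 24782/(-32042) = (-3 + 5*(⅗ + 0))*(1/1181) - 24782*(-1/32042) = (-3 + 5*(⅗))*(1/1181) + 12391/16021 = (-3 + 3)*(1/1181) + 12391/16021 = 0*(1/1181) + 12391/16021 = 0 + 12391/16021 = 12391/16021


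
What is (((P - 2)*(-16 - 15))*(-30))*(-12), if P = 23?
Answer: -234360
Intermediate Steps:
(((P - 2)*(-16 - 15))*(-30))*(-12) = (((23 - 2)*(-16 - 15))*(-30))*(-12) = ((21*(-31))*(-30))*(-12) = -651*(-30)*(-12) = 19530*(-12) = -234360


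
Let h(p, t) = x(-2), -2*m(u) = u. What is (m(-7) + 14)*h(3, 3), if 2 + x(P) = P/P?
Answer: -35/2 ≈ -17.500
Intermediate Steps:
m(u) = -u/2
x(P) = -1 (x(P) = -2 + P/P = -2 + 1 = -1)
h(p, t) = -1
(m(-7) + 14)*h(3, 3) = (-½*(-7) + 14)*(-1) = (7/2 + 14)*(-1) = (35/2)*(-1) = -35/2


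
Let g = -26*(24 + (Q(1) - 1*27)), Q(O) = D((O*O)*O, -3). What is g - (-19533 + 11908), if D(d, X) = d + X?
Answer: 7755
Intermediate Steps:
D(d, X) = X + d
Q(O) = -3 + O³ (Q(O) = -3 + (O*O)*O = -3 + O²*O = -3 + O³)
g = 130 (g = -26*(24 + ((-3 + 1³) - 1*27)) = -26*(24 + ((-3 + 1) - 27)) = -26*(24 + (-2 - 27)) = -26*(24 - 29) = -26*(-5) = 130)
g - (-19533 + 11908) = 130 - (-19533 + 11908) = 130 - 1*(-7625) = 130 + 7625 = 7755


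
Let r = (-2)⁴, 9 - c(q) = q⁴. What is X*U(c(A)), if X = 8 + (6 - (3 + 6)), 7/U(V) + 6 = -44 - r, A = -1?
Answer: -35/66 ≈ -0.53030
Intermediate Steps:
c(q) = 9 - q⁴
r = 16
U(V) = -7/66 (U(V) = 7/(-6 + (-44 - 1*16)) = 7/(-6 + (-44 - 16)) = 7/(-6 - 60) = 7/(-66) = 7*(-1/66) = -7/66)
X = 5 (X = 8 + (6 - 1*9) = 8 + (6 - 9) = 8 - 3 = 5)
X*U(c(A)) = 5*(-7/66) = -35/66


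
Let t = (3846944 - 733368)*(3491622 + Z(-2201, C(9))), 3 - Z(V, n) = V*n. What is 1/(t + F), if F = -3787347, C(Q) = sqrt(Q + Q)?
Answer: 3623812004551/39395758552910713180761747 - 6852980776*sqrt(2)/39395758552910713180761747 ≈ 9.1739e-14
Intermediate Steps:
C(Q) = sqrt(2)*sqrt(Q) (C(Q) = sqrt(2*Q) = sqrt(2)*sqrt(Q))
Z(V, n) = 3 - V*n
t = 10871439801000 + 20558942328*sqrt(2) (t = (3846944 - 733368)*(3491622 + (3 - 1*(-2201)*sqrt(2)*sqrt(9))) = 3113576*(3491622 + (3 - 1*(-2201)*sqrt(2)*3)) = 3113576*(3491622 + (3 - 1*(-2201)*3*sqrt(2))) = 3113576*(3491622 + (3 + 6603*sqrt(2))) = 3113576*(3491625 + 6603*sqrt(2)) = 10871439801000 + 20558942328*sqrt(2) ≈ 1.0901e+13)
1/(t + F) = 1/((10871439801000 + 20558942328*sqrt(2)) - 3787347) = 1/(10871436013653 + 20558942328*sqrt(2))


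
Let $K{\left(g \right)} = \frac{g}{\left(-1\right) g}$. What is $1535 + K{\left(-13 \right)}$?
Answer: $1534$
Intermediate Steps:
$K{\left(g \right)} = -1$ ($K{\left(g \right)} = g \left(- \frac{1}{g}\right) = -1$)
$1535 + K{\left(-13 \right)} = 1535 - 1 = 1534$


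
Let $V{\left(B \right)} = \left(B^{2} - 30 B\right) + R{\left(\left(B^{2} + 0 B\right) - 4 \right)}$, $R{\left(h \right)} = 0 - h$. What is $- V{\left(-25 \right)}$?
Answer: $-754$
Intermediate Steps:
$R{\left(h \right)} = - h$
$V{\left(B \right)} = 4 - 30 B$ ($V{\left(B \right)} = \left(B^{2} - 30 B\right) - \left(\left(B^{2} + 0 B\right) - 4\right) = \left(B^{2} - 30 B\right) - \left(\left(B^{2} + 0\right) - 4\right) = \left(B^{2} - 30 B\right) - \left(B^{2} - 4\right) = \left(B^{2} - 30 B\right) - \left(-4 + B^{2}\right) = 4 - 30 B$)
$- V{\left(-25 \right)} = - (4 - -750) = - (4 + 750) = \left(-1\right) 754 = -754$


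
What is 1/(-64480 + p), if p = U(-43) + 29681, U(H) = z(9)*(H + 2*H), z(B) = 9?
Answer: -1/35960 ≈ -2.7809e-5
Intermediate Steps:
U(H) = 27*H (U(H) = 9*(H + 2*H) = 9*(3*H) = 27*H)
p = 28520 (p = 27*(-43) + 29681 = -1161 + 29681 = 28520)
1/(-64480 + p) = 1/(-64480 + 28520) = 1/(-35960) = -1/35960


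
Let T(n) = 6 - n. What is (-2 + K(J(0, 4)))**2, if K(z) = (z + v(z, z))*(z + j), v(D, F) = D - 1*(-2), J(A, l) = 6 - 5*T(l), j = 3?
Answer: 16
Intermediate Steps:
J(A, l) = -24 + 5*l (J(A, l) = 6 - 5*(6 - l) = 6 + (-30 + 5*l) = -24 + 5*l)
v(D, F) = 2 + D (v(D, F) = D + 2 = 2 + D)
K(z) = (2 + 2*z)*(3 + z) (K(z) = (z + (2 + z))*(z + 3) = (2 + 2*z)*(3 + z))
(-2 + K(J(0, 4)))**2 = (-2 + (6 + 2*(-24 + 5*4)**2 + 8*(-24 + 5*4)))**2 = (-2 + (6 + 2*(-24 + 20)**2 + 8*(-24 + 20)))**2 = (-2 + (6 + 2*(-4)**2 + 8*(-4)))**2 = (-2 + (6 + 2*16 - 32))**2 = (-2 + (6 + 32 - 32))**2 = (-2 + 6)**2 = 4**2 = 16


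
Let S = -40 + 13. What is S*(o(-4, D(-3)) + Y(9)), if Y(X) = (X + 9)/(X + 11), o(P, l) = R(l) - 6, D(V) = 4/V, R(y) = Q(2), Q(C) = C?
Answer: 837/10 ≈ 83.700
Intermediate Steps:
R(y) = 2
o(P, l) = -4 (o(P, l) = 2 - 6 = -4)
S = -27
Y(X) = (9 + X)/(11 + X)
S*(o(-4, D(-3)) + Y(9)) = -27*(-4 + (9 + 9)/(11 + 9)) = -27*(-4 + 18/20) = -27*(-4 + (1/20)*18) = -27*(-4 + 9/10) = -27*(-31/10) = 837/10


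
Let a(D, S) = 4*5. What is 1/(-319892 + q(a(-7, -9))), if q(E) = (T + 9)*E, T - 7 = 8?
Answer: -1/319412 ≈ -3.1308e-6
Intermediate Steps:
a(D, S) = 20
T = 15 (T = 7 + 8 = 15)
q(E) = 24*E (q(E) = (15 + 9)*E = 24*E)
1/(-319892 + q(a(-7, -9))) = 1/(-319892 + 24*20) = 1/(-319892 + 480) = 1/(-319412) = -1/319412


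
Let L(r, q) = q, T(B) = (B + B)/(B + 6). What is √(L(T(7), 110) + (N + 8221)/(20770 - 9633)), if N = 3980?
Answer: √281214023/1591 ≈ 10.540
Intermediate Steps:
T(B) = 2*B/(6 + B) (T(B) = (2*B)/(6 + B) = 2*B/(6 + B))
√(L(T(7), 110) + (N + 8221)/(20770 - 9633)) = √(110 + (3980 + 8221)/(20770 - 9633)) = √(110 + 12201/11137) = √(110 + 12201*(1/11137)) = √(110 + 1743/1591) = √(176753/1591) = √281214023/1591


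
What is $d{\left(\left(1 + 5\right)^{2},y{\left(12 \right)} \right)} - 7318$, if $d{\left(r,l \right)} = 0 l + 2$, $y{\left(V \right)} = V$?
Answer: $-7316$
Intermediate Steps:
$d{\left(r,l \right)} = 2$ ($d{\left(r,l \right)} = 0 + 2 = 2$)
$d{\left(\left(1 + 5\right)^{2},y{\left(12 \right)} \right)} - 7318 = 2 - 7318 = -7316$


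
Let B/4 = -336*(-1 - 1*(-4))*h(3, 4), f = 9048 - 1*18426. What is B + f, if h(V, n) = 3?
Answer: -21474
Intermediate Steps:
f = -9378 (f = 9048 - 18426 = -9378)
B = -12096 (B = 4*(-336*(-1 - 1*(-4))*3) = 4*(-336*(-1 + 4)*3) = 4*(-1008*3) = 4*(-336*9) = 4*(-3024) = -12096)
B + f = -12096 - 9378 = -21474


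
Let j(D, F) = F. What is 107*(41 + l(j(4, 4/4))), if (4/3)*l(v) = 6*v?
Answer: 9737/2 ≈ 4868.5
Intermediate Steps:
l(v) = 9*v/2 (l(v) = 3*(6*v)/4 = 9*v/2)
107*(41 + l(j(4, 4/4))) = 107*(41 + 9*(4/4)/2) = 107*(41 + 9*(4*(¼))/2) = 107*(41 + (9/2)*1) = 107*(41 + 9/2) = 107*(91/2) = 9737/2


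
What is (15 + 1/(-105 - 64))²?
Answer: 6421156/28561 ≈ 224.82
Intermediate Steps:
(15 + 1/(-105 - 64))² = (15 + 1/(-169))² = (15 - 1/169)² = (2534/169)² = 6421156/28561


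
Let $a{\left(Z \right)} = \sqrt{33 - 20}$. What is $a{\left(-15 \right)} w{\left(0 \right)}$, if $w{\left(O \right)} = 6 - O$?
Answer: $6 \sqrt{13} \approx 21.633$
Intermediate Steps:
$a{\left(Z \right)} = \sqrt{13}$
$a{\left(-15 \right)} w{\left(0 \right)} = \sqrt{13} \left(6 - 0\right) = \sqrt{13} \left(6 + 0\right) = \sqrt{13} \cdot 6 = 6 \sqrt{13}$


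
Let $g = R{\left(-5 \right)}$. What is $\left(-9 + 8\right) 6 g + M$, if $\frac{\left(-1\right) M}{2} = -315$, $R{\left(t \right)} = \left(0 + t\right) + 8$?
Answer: $612$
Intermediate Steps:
$R{\left(t \right)} = 8 + t$ ($R{\left(t \right)} = t + 8 = 8 + t$)
$g = 3$ ($g = 8 - 5 = 3$)
$M = 630$ ($M = \left(-2\right) \left(-315\right) = 630$)
$\left(-9 + 8\right) 6 g + M = \left(-9 + 8\right) 6 \cdot 3 + 630 = \left(-1\right) 6 \cdot 3 + 630 = \left(-6\right) 3 + 630 = -18 + 630 = 612$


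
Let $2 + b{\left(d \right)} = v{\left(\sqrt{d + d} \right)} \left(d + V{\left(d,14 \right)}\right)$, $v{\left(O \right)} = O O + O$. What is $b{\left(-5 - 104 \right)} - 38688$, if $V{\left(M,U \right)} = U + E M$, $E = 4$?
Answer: $77068 - 531 i \sqrt{218} \approx 77068.0 - 7840.1 i$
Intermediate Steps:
$V{\left(M,U \right)} = U + 4 M$
$v{\left(O \right)} = O + O^{2}$ ($v{\left(O \right)} = O^{2} + O = O + O^{2}$)
$b{\left(d \right)} = -2 + \sqrt{2} \sqrt{d} \left(1 + \sqrt{2} \sqrt{d}\right) \left(14 + 5 d\right)$ ($b{\left(d \right)} = -2 + \sqrt{d + d} \left(1 + \sqrt{d + d}\right) \left(d + \left(14 + 4 d\right)\right) = -2 + \sqrt{2 d} \left(1 + \sqrt{2 d}\right) \left(14 + 5 d\right) = -2 + \sqrt{2} \sqrt{d} \left(1 + \sqrt{2} \sqrt{d}\right) \left(14 + 5 d\right)$)
$b{\left(-5 - 104 \right)} - 38688 = \left(-2 + 10 \left(-5 - 104\right)^{2} + 28 \left(-5 - 104\right) + 5 \sqrt{2} \left(-5 - 104\right)^{\frac{3}{2}} + 14 \sqrt{2} \sqrt{-5 - 104}\right) - 38688 = \left(-2 + 10 \left(-109\right)^{2} + 28 \left(-109\right) + 5 \sqrt{2} \left(-109\right)^{\frac{3}{2}} + 14 \sqrt{2} \sqrt{-109}\right) - 38688 = \left(-2 + 10 \cdot 11881 - 3052 + 5 \sqrt{2} \left(- 109 i \sqrt{109}\right) + 14 \sqrt{2} i \sqrt{109}\right) - 38688 = \left(-2 + 118810 - 3052 - 545 i \sqrt{218} + 14 i \sqrt{218}\right) - 38688 = \left(115756 - 531 i \sqrt{218}\right) - 38688 = 77068 - 531 i \sqrt{218}$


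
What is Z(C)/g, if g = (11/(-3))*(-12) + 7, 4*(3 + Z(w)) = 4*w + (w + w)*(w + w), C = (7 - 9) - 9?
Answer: 107/51 ≈ 2.0980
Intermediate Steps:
C = -11 (C = -2 - 9 = -11)
Z(w) = -3 + w + w² (Z(w) = -3 + (4*w + (w + w)*(w + w))/4 = -3 + (4*w + (2*w)*(2*w))/4 = -3 + (4*w + 4*w²)/4 = -3 + (w + w²) = -3 + w + w²)
g = 51 (g = (11*(-⅓))*(-12) + 7 = -11/3*(-12) + 7 = 44 + 7 = 51)
Z(C)/g = (-3 - 11 + (-11)²)/51 = (-3 - 11 + 121)*(1/51) = 107*(1/51) = 107/51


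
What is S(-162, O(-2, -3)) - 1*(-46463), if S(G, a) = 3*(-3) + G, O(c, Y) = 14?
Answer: 46292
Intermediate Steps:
S(G, a) = -9 + G
S(-162, O(-2, -3)) - 1*(-46463) = (-9 - 162) - 1*(-46463) = -171 + 46463 = 46292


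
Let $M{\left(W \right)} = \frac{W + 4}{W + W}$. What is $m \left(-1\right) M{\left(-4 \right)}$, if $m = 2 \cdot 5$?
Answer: $0$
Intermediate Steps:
$M{\left(W \right)} = \frac{4 + W}{2 W}$
$m = 10$
$m \left(-1\right) M{\left(-4 \right)} = 10 \left(-1\right) \frac{4 - 4}{2 \left(-4\right)} = - 10 \cdot \frac{1}{2} \left(- \frac{1}{4}\right) 0 = \left(-10\right) 0 = 0$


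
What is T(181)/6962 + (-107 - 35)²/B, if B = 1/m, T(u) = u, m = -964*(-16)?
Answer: 2165248389813/6962 ≈ 3.1101e+8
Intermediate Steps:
m = 15424
B = 1/15424 ≈ 6.4834e-5
T(181)/6962 + (-107 - 35)²/B = 181/6962 + (-107 - 35)²/(1/15424) = 181*(1/6962) + (-142)²*15424 = 181/6962 + 20164*15424 = 181/6962 + 311009536 = 2165248389813/6962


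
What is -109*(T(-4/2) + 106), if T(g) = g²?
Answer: -11990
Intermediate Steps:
-109*(T(-4/2) + 106) = -109*((-4/2)² + 106) = -109*((-4*½)² + 106) = -109*((-2)² + 106) = -109*(4 + 106) = -109*110 = -11990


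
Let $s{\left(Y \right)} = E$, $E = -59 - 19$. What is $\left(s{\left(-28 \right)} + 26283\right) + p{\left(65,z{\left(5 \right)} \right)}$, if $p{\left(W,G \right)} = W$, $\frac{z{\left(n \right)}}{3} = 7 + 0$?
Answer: $26270$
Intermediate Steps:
$E = -78$ ($E = -59 - 19 = -78$)
$s{\left(Y \right)} = -78$
$z{\left(n \right)} = 21$ ($z{\left(n \right)} = 3 \left(7 + 0\right) = 3 \cdot 7 = 21$)
$\left(s{\left(-28 \right)} + 26283\right) + p{\left(65,z{\left(5 \right)} \right)} = \left(-78 + 26283\right) + 65 = 26205 + 65 = 26270$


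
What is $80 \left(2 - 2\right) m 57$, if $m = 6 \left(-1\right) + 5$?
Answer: $0$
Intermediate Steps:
$m = -1$ ($m = -6 + 5 = -1$)
$80 \left(2 - 2\right) m 57 = 80 \left(2 - 2\right) \left(-1\right) 57 = 80 \cdot 0 \left(-1\right) 57 = 80 \cdot 0 \cdot 57 = 0 \cdot 57 = 0$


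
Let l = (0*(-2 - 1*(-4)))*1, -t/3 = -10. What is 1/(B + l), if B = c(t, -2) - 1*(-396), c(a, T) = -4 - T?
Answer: 1/394 ≈ 0.0025381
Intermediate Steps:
t = 30 (t = -3*(-10) = 30)
B = 394 (B = (-4 - 1*(-2)) - 1*(-396) = (-4 + 2) + 396 = -2 + 396 = 394)
l = 0 (l = (0*(-2 + 4))*1 = (0*2)*1 = 0*1 = 0)
1/(B + l) = 1/(394 + 0) = 1/394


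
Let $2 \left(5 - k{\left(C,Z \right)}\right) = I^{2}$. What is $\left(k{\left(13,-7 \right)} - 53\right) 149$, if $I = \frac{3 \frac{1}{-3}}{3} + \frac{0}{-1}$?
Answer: $- \frac{128885}{18} \approx -7160.3$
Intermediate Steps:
$I = - \frac{1}{3}$ ($I = 3 \left(- \frac{1}{3}\right) \frac{1}{3} + 0 \left(-1\right) = \left(-1\right) \frac{1}{3} + 0 = - \frac{1}{3} + 0 = - \frac{1}{3} \approx -0.33333$)
$k{\left(C,Z \right)} = \frac{89}{18}$ ($k{\left(C,Z \right)} = 5 - \frac{\left(- \frac{1}{3}\right)^{2}}{2} = 5 - \frac{1}{18} = \frac{89}{18}$)
$\left(k{\left(13,-7 \right)} - 53\right) 149 = \left(\frac{89}{18} - 53\right) 149 = \left(- \frac{865}{18}\right) 149 = - \frac{128885}{18}$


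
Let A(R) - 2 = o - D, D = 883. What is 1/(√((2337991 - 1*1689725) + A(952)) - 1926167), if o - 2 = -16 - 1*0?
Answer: -1926167/3710118664518 - √647371/3710118664518 ≈ -5.1938e-7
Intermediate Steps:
o = -14 (o = 2 + (-16 - 1*0) = 2 + (-16 + 0) = 2 - 16 = -14)
A(R) = -895 (A(R) = 2 + (-14 - 1*883) = 2 + (-14 - 883) = 2 - 897 = -895)
1/(√((2337991 - 1*1689725) + A(952)) - 1926167) = 1/(√((2337991 - 1*1689725) - 895) - 1926167) = 1/(√((2337991 - 1689725) - 895) - 1926167) = 1/(√(648266 - 895) - 1926167) = 1/(√647371 - 1926167) = 1/(-1926167 + √647371)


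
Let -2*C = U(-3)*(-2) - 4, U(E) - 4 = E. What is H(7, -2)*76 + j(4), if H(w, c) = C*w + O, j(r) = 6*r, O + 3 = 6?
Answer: 1848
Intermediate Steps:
O = 3 (O = -3 + 6 = 3)
U(E) = 4 + E
C = 3 (C = -((4 - 3)*(-2) - 4)/2 = -(1*(-2) - 4)/2 = -(-2 - 4)/2 = -½*(-6) = 3)
H(w, c) = 3 + 3*w (H(w, c) = 3*w + 3 = 3 + 3*w)
H(7, -2)*76 + j(4) = (3 + 3*7)*76 + 6*4 = (3 + 21)*76 + 24 = 24*76 + 24 = 1824 + 24 = 1848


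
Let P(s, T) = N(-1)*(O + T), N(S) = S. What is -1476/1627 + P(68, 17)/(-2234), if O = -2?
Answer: -3272979/3634718 ≈ -0.90048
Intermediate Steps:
P(s, T) = 2 - T (P(s, T) = -(-2 + T) = 2 - T)
-1476/1627 + P(68, 17)/(-2234) = -1476/1627 + (2 - 1*17)/(-2234) = -1476*1/1627 + (2 - 17)*(-1/2234) = -1476/1627 - 15*(-1/2234) = -1476/1627 + 15/2234 = -3272979/3634718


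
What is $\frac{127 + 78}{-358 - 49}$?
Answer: $- \frac{205}{407} \approx -0.50368$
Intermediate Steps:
$\frac{127 + 78}{-358 - 49} = \frac{205}{-407} = 205 \left(- \frac{1}{407}\right) = - \frac{205}{407}$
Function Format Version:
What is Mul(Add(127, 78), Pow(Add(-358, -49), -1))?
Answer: Rational(-205, 407) ≈ -0.50368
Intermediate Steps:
Mul(Add(127, 78), Pow(Add(-358, -49), -1)) = Mul(205, Pow(-407, -1)) = Mul(205, Rational(-1, 407)) = Rational(-205, 407)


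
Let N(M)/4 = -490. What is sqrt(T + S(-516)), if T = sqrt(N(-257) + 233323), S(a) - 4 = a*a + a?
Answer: sqrt(265744 + 3*sqrt(25707)) ≈ 515.97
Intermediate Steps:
N(M) = -1960 (N(M) = 4*(-490) = -1960)
S(a) = 4 + a + a**2 (S(a) = 4 + (a*a + a) = 4 + (a**2 + a) = 4 + (a + a**2) = 4 + a + a**2)
T = 3*sqrt(25707) (T = sqrt(-1960 + 233323) = sqrt(231363) = 3*sqrt(25707) ≈ 481.00)
sqrt(T + S(-516)) = sqrt(3*sqrt(25707) + (4 - 516 + (-516)**2)) = sqrt(3*sqrt(25707) + (4 - 516 + 266256)) = sqrt(3*sqrt(25707) + 265744) = sqrt(265744 + 3*sqrt(25707))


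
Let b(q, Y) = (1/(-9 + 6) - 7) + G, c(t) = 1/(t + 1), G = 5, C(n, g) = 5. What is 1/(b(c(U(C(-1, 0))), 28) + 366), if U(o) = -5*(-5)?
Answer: 3/1091 ≈ 0.0027498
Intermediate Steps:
U(o) = 25
c(t) = 1/(1 + t)
b(q, Y) = -7/3 (b(q, Y) = (1/(-9 + 6) - 7) + 5 = (1/(-3) - 7) + 5 = (-⅓ - 7) + 5 = -22/3 + 5 = -7/3)
1/(b(c(U(C(-1, 0))), 28) + 366) = 1/(-7/3 + 366) = 1/(1091/3) = 3/1091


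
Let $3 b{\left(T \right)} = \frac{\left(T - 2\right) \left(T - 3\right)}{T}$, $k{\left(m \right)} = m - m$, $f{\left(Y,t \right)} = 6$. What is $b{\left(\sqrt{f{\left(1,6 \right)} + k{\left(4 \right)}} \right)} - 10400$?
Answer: $- \frac{31205}{3} + \frac{2 \sqrt{6}}{3} \approx -10400.0$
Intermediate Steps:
$k{\left(m \right)} = 0$
$b{\left(T \right)} = \frac{\left(-3 + T\right) \left(-2 + T\right)}{3 T}$ ($b{\left(T \right)} = \frac{\left(T - 2\right) \left(T - 3\right) \frac{1}{T}}{3} = \frac{\left(T - 2\right) \left(-3 + T\right) \frac{1}{T}}{3} = \frac{\left(-2 + T\right) \left(-3 + T\right) \frac{1}{T}}{3} = \frac{\left(-3 + T\right) \left(-2 + T\right) \frac{1}{T}}{3} = \frac{\frac{1}{T} \left(-3 + T\right) \left(-2 + T\right)}{3} = \frac{\left(-3 + T\right) \left(-2 + T\right)}{3 T}$)
$b{\left(\sqrt{f{\left(1,6 \right)} + k{\left(4 \right)}} \right)} - 10400 = \frac{6 + \sqrt{6 + 0} \left(-5 + \sqrt{6 + 0}\right)}{3 \sqrt{6 + 0}} - 10400 = \frac{6 + \sqrt{6} \left(-5 + \sqrt{6}\right)}{3 \sqrt{6}} - 10400 = \frac{\frac{\sqrt{6}}{6} \left(6 + \sqrt{6} \left(-5 + \sqrt{6}\right)\right)}{3} - 10400 = \frac{\sqrt{6} \left(6 + \sqrt{6} \left(-5 + \sqrt{6}\right)\right)}{18} - 10400 = -10400 + \frac{\sqrt{6} \left(6 + \sqrt{6} \left(-5 + \sqrt{6}\right)\right)}{18}$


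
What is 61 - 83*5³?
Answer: -10314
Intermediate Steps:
61 - 83*5³ = 61 - 83*125 = 61 - 10375 = -10314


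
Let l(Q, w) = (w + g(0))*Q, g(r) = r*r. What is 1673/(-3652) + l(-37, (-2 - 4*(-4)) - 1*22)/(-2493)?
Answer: -5251781/9104436 ≈ -0.57684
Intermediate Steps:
g(r) = r²
l(Q, w) = Q*w (l(Q, w) = (w + 0²)*Q = (w + 0)*Q = w*Q = Q*w)
1673/(-3652) + l(-37, (-2 - 4*(-4)) - 1*22)/(-2493) = 1673/(-3652) - 37*((-2 - 4*(-4)) - 1*22)/(-2493) = 1673*(-1/3652) - 37*((-2 + 16) - 22)*(-1/2493) = -1673/3652 - 37*(14 - 22)*(-1/2493) = -1673/3652 - 37*(-8)*(-1/2493) = -1673/3652 + 296*(-1/2493) = -1673/3652 - 296/2493 = -5251781/9104436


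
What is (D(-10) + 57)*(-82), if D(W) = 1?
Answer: -4756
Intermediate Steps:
(D(-10) + 57)*(-82) = (1 + 57)*(-82) = 58*(-82) = -4756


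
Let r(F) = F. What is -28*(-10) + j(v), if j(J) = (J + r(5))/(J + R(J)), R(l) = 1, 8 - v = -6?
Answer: 4219/15 ≈ 281.27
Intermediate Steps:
v = 14 (v = 8 - 1*(-6) = 8 + 6 = 14)
j(J) = (5 + J)/(1 + J) (j(J) = (J + 5)/(J + 1) = (5 + J)/(1 + J))
-28*(-10) + j(v) = -28*(-10) + (5 + 14)/(1 + 14) = 280 + 19/15 = 4219/15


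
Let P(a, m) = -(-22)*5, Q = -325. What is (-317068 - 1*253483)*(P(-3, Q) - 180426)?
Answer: 102879474116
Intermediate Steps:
P(a, m) = 110 (P(a, m) = -11*(-10) = 110)
(-317068 - 1*253483)*(P(-3, Q) - 180426) = (-317068 - 1*253483)*(110 - 180426) = (-317068 - 253483)*(-180316) = -570551*(-180316) = 102879474116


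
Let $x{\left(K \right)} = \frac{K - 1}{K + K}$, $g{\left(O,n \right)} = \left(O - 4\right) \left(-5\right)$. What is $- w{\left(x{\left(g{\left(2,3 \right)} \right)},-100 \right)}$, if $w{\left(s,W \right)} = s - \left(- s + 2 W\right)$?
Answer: $- \frac{2009}{10} \approx -200.9$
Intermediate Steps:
$g{\left(O,n \right)} = 20 - 5 O$ ($g{\left(O,n \right)} = \left(-4 + O\right) \left(-5\right) = 20 - 5 O$)
$x{\left(K \right)} = \frac{-1 + K}{2 K}$
$w{\left(s,W \right)} = - 2 W + 2 s$ ($w{\left(s,W \right)} = s - \left(- s + 2 W\right) = - 2 W + 2 s$)
$- w{\left(x{\left(g{\left(2,3 \right)} \right)},-100 \right)} = - (\left(-2\right) \left(-100\right) + 2 \frac{-1 + \left(20 - 10\right)}{2 \left(20 - 10\right)}) = - (200 + 2 \frac{-1 + \left(20 - 10\right)}{2 \left(20 - 10\right)}) = - (200 + 2 \frac{-1 + 10}{2 \cdot 10}) = - (200 + 2 \cdot \frac{1}{2} \cdot \frac{1}{10} \cdot 9) = - (200 + 2 \cdot \frac{9}{20}) = - (200 + \frac{9}{10}) = \left(-1\right) \frac{2009}{10} = - \frac{2009}{10}$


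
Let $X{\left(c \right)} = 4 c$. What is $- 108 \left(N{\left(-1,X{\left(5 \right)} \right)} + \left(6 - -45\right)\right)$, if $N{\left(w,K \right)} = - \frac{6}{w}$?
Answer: $-6156$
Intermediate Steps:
$- 108 \left(N{\left(-1,X{\left(5 \right)} \right)} + \left(6 - -45\right)\right) = - 108 \left(- \frac{6}{-1} + \left(6 - -45\right)\right) = - 108 \left(\left(-6\right) \left(-1\right) + \left(6 + 45\right)\right) = - 108 \left(6 + 51\right) = \left(-108\right) 57 = -6156$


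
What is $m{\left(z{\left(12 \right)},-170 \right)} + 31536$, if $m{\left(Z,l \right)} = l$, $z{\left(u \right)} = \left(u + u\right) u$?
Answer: $31366$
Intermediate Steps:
$z{\left(u \right)} = 2 u^{2}$ ($z{\left(u \right)} = 2 u u = 2 u^{2}$)
$m{\left(z{\left(12 \right)},-170 \right)} + 31536 = -170 + 31536 = 31366$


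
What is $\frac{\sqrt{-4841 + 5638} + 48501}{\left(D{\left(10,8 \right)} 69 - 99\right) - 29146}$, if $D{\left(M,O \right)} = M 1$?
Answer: $- \frac{48501}{28555} - \frac{\sqrt{797}}{28555} \approx -1.6995$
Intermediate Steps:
$D{\left(M,O \right)} = M$
$\frac{\sqrt{-4841 + 5638} + 48501}{\left(D{\left(10,8 \right)} 69 - 99\right) - 29146} = \frac{\sqrt{-4841 + 5638} + 48501}{\left(10 \cdot 69 - 99\right) - 29146} = \frac{\sqrt{797} + 48501}{\left(690 - 99\right) - 29146} = \frac{48501 + \sqrt{797}}{591 - 29146} = \frac{48501 + \sqrt{797}}{-28555} = \left(48501 + \sqrt{797}\right) \left(- \frac{1}{28555}\right) = - \frac{48501}{28555} - \frac{\sqrt{797}}{28555}$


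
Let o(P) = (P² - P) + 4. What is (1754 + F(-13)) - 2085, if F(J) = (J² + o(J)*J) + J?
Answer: -2593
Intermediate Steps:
o(P) = 4 + P² - P
F(J) = J + J² + J*(4 + J² - J) (F(J) = (J² + (4 + J² - J)*J) + J = (J² + J*(4 + J² - J)) + J = J + J² + J*(4 + J² - J))
(1754 + F(-13)) - 2085 = (1754 - 13*(5 + (-13)²)) - 2085 = (1754 - 13*(5 + 169)) - 2085 = (1754 - 13*174) - 2085 = (1754 - 2262) - 2085 = -508 - 2085 = -2593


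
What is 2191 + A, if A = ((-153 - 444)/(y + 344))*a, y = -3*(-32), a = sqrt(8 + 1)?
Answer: 962249/440 ≈ 2186.9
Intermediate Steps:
a = 3 (a = sqrt(9) = 3)
y = 96
A = -1791/440 (A = ((-153 - 444)/(96 + 344))*3 = -597/440*3 = -1791/440 ≈ -4.0705)
2191 + A = 2191 - 1791/440 = 962249/440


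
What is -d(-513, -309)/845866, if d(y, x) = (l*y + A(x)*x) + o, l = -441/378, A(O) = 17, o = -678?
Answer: 10665/1691732 ≈ 0.0063042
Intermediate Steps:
l = -7/6 (l = -441*1/378 = -7/6 ≈ -1.1667)
d(y, x) = -678 + 17*x - 7*y/6 (d(y, x) = (-7*y/6 + 17*x) - 678 = (17*x - 7*y/6) - 678 = -678 + 17*x - 7*y/6)
-d(-513, -309)/845866 = -(-678 + 17*(-309) - 7/6*(-513))/845866 = -(-678 - 5253 + 1197/2)*(1/845866) = -1*(-10665/2)*(1/845866) = (10665/2)*(1/845866) = 10665/1691732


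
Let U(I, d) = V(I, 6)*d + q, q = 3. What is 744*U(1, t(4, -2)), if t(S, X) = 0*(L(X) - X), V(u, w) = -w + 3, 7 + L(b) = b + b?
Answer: 2232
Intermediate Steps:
L(b) = -7 + 2*b (L(b) = -7 + (b + b) = -7 + 2*b)
V(u, w) = 3 - w
t(S, X) = 0 (t(S, X) = 0*((-7 + 2*X) - X) = 0*(-7 + X) = 0)
U(I, d) = 3 - 3*d (U(I, d) = (3 - 1*6)*d + 3 = (3 - 6)*d + 3 = -3*d + 3 = 3 - 3*d)
744*U(1, t(4, -2)) = 744*(3 - 3*0) = 744*(3 + 0) = 744*3 = 2232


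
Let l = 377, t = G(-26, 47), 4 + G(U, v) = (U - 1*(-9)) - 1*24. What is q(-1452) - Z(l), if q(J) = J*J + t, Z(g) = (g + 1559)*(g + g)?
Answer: 648515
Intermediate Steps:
G(U, v) = -19 + U (G(U, v) = -4 + ((U - 1*(-9)) - 1*24) = -4 + ((U + 9) - 24) = -4 + ((9 + U) - 24) = -4 + (-15 + U) = -19 + U)
t = -45 (t = -19 - 26 = -45)
Z(g) = 2*g*(1559 + g) (Z(g) = (1559 + g)*(2*g) = 2*g*(1559 + g))
q(J) = -45 + J² (q(J) = J*J - 45 = J² - 45 = -45 + J²)
q(-1452) - Z(l) = (-45 + (-1452)²) - 2*377*(1559 + 377) = (-45 + 2108304) - 2*377*1936 = 2108259 - 1*1459744 = 2108259 - 1459744 = 648515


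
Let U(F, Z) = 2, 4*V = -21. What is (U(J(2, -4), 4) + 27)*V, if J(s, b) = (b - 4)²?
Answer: -609/4 ≈ -152.25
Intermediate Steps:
J(s, b) = (-4 + b)²
V = -21/4 (V = (¼)*(-21) = -21/4 ≈ -5.2500)
(U(J(2, -4), 4) + 27)*V = (2 + 27)*(-21/4) = 29*(-21/4) = -609/4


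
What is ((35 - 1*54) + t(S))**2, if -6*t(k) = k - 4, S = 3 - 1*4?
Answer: 11881/36 ≈ 330.03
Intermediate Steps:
S = -1 (S = 3 - 4 = -1)
t(k) = 2/3 - k/6 (t(k) = -(k - 4)/6 = -(-4 + k)/6 = 2/3 - k/6)
((35 - 1*54) + t(S))**2 = ((35 - 1*54) + (2/3 - 1/6*(-1)))**2 = ((35 - 54) + (2/3 + 1/6))**2 = (-19 + 5/6)**2 = (-109/6)**2 = 11881/36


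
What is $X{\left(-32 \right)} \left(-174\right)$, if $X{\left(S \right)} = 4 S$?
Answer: $22272$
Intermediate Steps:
$X{\left(-32 \right)} \left(-174\right) = 4 \left(-32\right) \left(-174\right) = \left(-128\right) \left(-174\right) = 22272$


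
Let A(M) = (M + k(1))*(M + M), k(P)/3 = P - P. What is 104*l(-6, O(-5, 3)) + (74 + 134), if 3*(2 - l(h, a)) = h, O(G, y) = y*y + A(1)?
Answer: 624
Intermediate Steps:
k(P) = 0 (k(P) = 3*(P - P) = 3*0 = 0)
A(M) = 2*M² (A(M) = (M + 0)*(M + M) = M*(2*M) = 2*M²)
O(G, y) = 2 + y² (O(G, y) = y*y + 2*1² = y² + 2*1 = y² + 2 = 2 + y²)
l(h, a) = 2 - h/3
104*l(-6, O(-5, 3)) + (74 + 134) = 104*(2 - ⅓*(-6)) + (74 + 134) = 104*(2 + 2) + 208 = 104*4 + 208 = 416 + 208 = 624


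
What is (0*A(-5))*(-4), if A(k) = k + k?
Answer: 0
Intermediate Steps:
A(k) = 2*k
(0*A(-5))*(-4) = (0*(2*(-5)))*(-4) = (0*(-10))*(-4) = 0*(-4) = 0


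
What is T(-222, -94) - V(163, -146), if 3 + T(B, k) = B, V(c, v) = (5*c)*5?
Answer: -4300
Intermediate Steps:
V(c, v) = 25*c
T(B, k) = -3 + B
T(-222, -94) - V(163, -146) = (-3 - 222) - 25*163 = -225 - 1*4075 = -225 - 4075 = -4300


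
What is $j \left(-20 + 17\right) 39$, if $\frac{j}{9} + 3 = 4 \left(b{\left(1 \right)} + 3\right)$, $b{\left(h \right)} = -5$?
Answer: $11583$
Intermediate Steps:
$j = -99$ ($j = -27 + 9 \cdot 4 \left(-5 + 3\right) = -27 + 9 \cdot 4 \left(-2\right) = -27 + 9 \left(-8\right) = -27 - 72 = -99$)
$j \left(-20 + 17\right) 39 = - 99 \left(-20 + 17\right) 39 = \left(-99\right) \left(-3\right) 39 = 297 \cdot 39 = 11583$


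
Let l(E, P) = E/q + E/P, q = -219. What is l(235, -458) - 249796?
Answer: -25055197487/100302 ≈ -2.4980e+5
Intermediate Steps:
l(E, P) = -E/219 + E/P (l(E, P) = E/(-219) + E/P = E*(-1/219) + E/P = -E/219 + E/P)
l(235, -458) - 249796 = (-1/219*235 + 235/(-458)) - 249796 = (-235/219 + 235*(-1/458)) - 249796 = (-235/219 - 235/458) - 249796 = -159095/100302 - 249796 = -25055197487/100302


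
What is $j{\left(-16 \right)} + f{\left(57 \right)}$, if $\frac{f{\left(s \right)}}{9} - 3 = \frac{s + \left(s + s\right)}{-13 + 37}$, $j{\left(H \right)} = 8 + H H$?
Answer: $\frac{2841}{8} \approx 355.13$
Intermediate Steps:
$j{\left(H \right)} = 8 + H^{2}$
$f{\left(s \right)} = 27 + \frac{9 s}{8}$ ($f{\left(s \right)} = 27 + 9 \frac{s + \left(s + s\right)}{-13 + 37} = 27 + 9 \frac{s + 2 s}{24} = 27 + 9 \cdot 3 s \frac{1}{24} = 27 + 9 \frac{s}{8} = 27 + \frac{9 s}{8}$)
$j{\left(-16 \right)} + f{\left(57 \right)} = \left(8 + \left(-16\right)^{2}\right) + \left(27 + \frac{9}{8} \cdot 57\right) = \left(8 + 256\right) + \left(27 + \frac{513}{8}\right) = 264 + \frac{729}{8} = \frac{2841}{8}$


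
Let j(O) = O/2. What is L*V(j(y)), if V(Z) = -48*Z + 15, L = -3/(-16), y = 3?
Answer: -171/16 ≈ -10.688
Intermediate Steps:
j(O) = O/2 (j(O) = O*(1/2) = O/2)
L = 3/16 (L = -3*(-1/16) = 3/16 ≈ 0.18750)
V(Z) = 15 - 48*Z
L*V(j(y)) = 3*(15 - 24*3)/16 = 3*(15 - 48*3/2)/16 = 3*(15 - 72)/16 = (3/16)*(-57) = -171/16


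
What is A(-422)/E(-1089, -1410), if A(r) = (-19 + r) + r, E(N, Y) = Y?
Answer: 863/1410 ≈ 0.61206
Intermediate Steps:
A(r) = -19 + 2*r
A(-422)/E(-1089, -1410) = (-19 + 2*(-422))/(-1410) = (-19 - 844)*(-1/1410) = -863*(-1/1410) = 863/1410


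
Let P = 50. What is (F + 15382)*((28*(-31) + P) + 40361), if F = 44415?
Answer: 2364552771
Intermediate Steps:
(F + 15382)*((28*(-31) + P) + 40361) = (44415 + 15382)*((28*(-31) + 50) + 40361) = 59797*((-868 + 50) + 40361) = 59797*(-818 + 40361) = 59797*39543 = 2364552771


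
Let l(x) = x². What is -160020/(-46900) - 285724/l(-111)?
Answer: -81634637/4127535 ≈ -19.778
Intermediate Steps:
-160020/(-46900) - 285724/l(-111) = -160020/(-46900) - 285724/((-111)²) = -160020*(-1/46900) - 285724/12321 = 1143/335 - 285724*1/12321 = 1143/335 - 285724/12321 = -81634637/4127535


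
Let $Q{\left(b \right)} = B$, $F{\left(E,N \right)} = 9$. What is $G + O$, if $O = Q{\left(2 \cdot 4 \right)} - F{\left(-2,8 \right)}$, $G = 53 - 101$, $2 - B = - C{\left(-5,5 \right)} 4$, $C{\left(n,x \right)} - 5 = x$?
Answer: $-15$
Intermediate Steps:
$C{\left(n,x \right)} = 5 + x$
$B = 42$ ($B = 2 - - (5 + 5) 4 = 2 - \left(-1\right) 10 \cdot 4 = 2 - \left(-10\right) 4 = 2 - -40 = 2 + 40 = 42$)
$Q{\left(b \right)} = 42$
$G = -48$ ($G = 53 - 101 = -48$)
$O = 33$ ($O = 42 - 9 = 33$)
$G + O = -48 + 33 = -15$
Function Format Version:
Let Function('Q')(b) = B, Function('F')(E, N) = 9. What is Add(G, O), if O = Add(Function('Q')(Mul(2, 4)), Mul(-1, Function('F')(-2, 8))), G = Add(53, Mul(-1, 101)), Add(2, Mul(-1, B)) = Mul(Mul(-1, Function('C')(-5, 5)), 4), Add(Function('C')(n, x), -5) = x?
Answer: -15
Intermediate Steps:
Function('C')(n, x) = Add(5, x)
B = 42 (B = Add(2, Mul(-1, Mul(Mul(-1, Add(5, 5)), 4))) = Add(2, Mul(-1, Mul(Mul(-1, 10), 4))) = Add(2, Mul(-1, Mul(-10, 4))) = Add(2, Mul(-1, -40)) = Add(2, 40) = 42)
Function('Q')(b) = 42
G = -48 (G = Add(53, -101) = -48)
O = 33 (O = Add(42, Mul(-1, 9)) = Add(42, -9) = 33)
Add(G, O) = Add(-48, 33) = -15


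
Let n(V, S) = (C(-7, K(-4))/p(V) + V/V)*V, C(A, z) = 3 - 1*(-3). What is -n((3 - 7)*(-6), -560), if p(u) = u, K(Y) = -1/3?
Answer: -30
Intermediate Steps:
K(Y) = -1/3 (K(Y) = -1*1/3 = -1/3)
C(A, z) = 6 (C(A, z) = 3 + 3 = 6)
n(V, S) = V*(1 + 6/V) (n(V, S) = (6/V + V/V)*V = (6/V + 1)*V = (1 + 6/V)*V = V*(1 + 6/V))
-n((3 - 7)*(-6), -560) = -(6 + (3 - 7)*(-6)) = -(6 - 4*(-6)) = -(6 + 24) = -1*30 = -30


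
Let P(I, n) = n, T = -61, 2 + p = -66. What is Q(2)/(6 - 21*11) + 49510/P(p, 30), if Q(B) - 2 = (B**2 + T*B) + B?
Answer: 41271/25 ≈ 1650.8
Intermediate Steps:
p = -68 (p = -2 - 66 = -68)
Q(B) = 2 + B**2 - 60*B (Q(B) = 2 + ((B**2 - 61*B) + B) = 2 + (B**2 - 60*B) = 2 + B**2 - 60*B)
Q(2)/(6 - 21*11) + 49510/P(p, 30) = (2 + 2**2 - 60*2)/(6 - 21*11) + 49510/30 = (2 + 4 - 120)/(6 - 231) + 49510*(1/30) = -114/(-225) + 4951/3 = -114*(-1/225) + 4951/3 = 38/75 + 4951/3 = 41271/25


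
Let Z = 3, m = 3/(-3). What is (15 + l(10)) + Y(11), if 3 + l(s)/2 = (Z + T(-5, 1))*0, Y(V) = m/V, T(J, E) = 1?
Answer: 98/11 ≈ 8.9091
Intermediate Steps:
m = -1 (m = 3*(-⅓) = -1)
Y(V) = -1/V
l(s) = -6 (l(s) = -6 + 2*((3 + 1)*0) = -6 + 2*(4*0) = -6 + 2*0 = -6 + 0 = -6)
(15 + l(10)) + Y(11) = (15 - 6) - 1/11 = 9 - 1*1/11 = 9 - 1/11 = 98/11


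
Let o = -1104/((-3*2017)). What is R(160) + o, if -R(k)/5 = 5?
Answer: -50057/2017 ≈ -24.818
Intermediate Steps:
R(k) = -25 (R(k) = -5*5 = -25)
o = 368/2017 (o = -1104/(-6051) = -1104*(-1/6051) = 368/2017 ≈ 0.18245)
R(160) + o = -25 + 368/2017 = -50057/2017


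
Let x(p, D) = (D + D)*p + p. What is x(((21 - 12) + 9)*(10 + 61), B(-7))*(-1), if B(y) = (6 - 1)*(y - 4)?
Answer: 139302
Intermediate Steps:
B(y) = -20 + 5*y (B(y) = 5*(-4 + y) = -20 + 5*y)
x(p, D) = p + 2*D*p (x(p, D) = (2*D)*p + p = 2*D*p + p = p + 2*D*p)
x(((21 - 12) + 9)*(10 + 61), B(-7))*(-1) = ((((21 - 12) + 9)*(10 + 61))*(1 + 2*(-20 + 5*(-7))))*(-1) = (((9 + 9)*71)*(1 + 2*(-20 - 35)))*(-1) = ((18*71)*(1 + 2*(-55)))*(-1) = (1278*(1 - 110))*(-1) = (1278*(-109))*(-1) = -139302*(-1) = 139302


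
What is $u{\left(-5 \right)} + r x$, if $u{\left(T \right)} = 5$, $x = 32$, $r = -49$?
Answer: $-1563$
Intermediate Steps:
$u{\left(-5 \right)} + r x = 5 - 1568 = -1563$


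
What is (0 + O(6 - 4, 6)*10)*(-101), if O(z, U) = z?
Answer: -2020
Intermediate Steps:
(0 + O(6 - 4, 6)*10)*(-101) = (0 + (6 - 4)*10)*(-101) = (0 + 2*10)*(-101) = (0 + 20)*(-101) = 20*(-101) = -2020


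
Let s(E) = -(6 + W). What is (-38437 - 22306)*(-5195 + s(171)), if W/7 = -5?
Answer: 313798338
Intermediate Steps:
W = -35 (W = 7*(-5) = -35)
s(E) = 29 (s(E) = -(6 - 35) = -1*(-29) = 29)
(-38437 - 22306)*(-5195 + s(171)) = (-38437 - 22306)*(-5195 + 29) = -60743*(-5166) = 313798338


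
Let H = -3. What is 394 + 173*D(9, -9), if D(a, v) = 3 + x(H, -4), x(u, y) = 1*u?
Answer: 394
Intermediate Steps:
x(u, y) = u
D(a, v) = 0 (D(a, v) = 3 - 3 = 0)
394 + 173*D(9, -9) = 394 + 173*0 = 394 + 0 = 394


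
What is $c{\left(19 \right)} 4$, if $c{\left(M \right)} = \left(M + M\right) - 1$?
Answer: $148$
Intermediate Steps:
$c{\left(M \right)} = -1 + 2 M$ ($c{\left(M \right)} = 2 M - 1 = -1 + 2 M$)
$c{\left(19 \right)} 4 = \left(-1 + 2 \cdot 19\right) 4 = \left(-1 + 38\right) 4 = 37 \cdot 4 = 148$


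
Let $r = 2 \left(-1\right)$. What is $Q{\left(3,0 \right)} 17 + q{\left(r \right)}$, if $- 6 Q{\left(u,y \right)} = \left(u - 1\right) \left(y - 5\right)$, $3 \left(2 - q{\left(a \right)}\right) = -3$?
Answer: $\frac{94}{3} \approx 31.333$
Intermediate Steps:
$r = -2$
$q{\left(a \right)} = 3$ ($q{\left(a \right)} = 2 - -1 = 2 + 1 = 3$)
$Q{\left(u,y \right)} = - \frac{\left(-1 + u\right) \left(-5 + y\right)}{6}$ ($Q{\left(u,y \right)} = - \frac{\left(u - 1\right) \left(y - 5\right)}{6} = - \frac{\left(-1 + u\right) \left(-5 + y\right)}{6}$)
$Q{\left(3,0 \right)} 17 + q{\left(r \right)} = \left(- \frac{5}{6} + \frac{1}{6} \cdot 0 + \frac{5}{6} \cdot 3 - \frac{1}{2} \cdot 0\right) 17 + 3 = \left(- \frac{5}{6} + 0 + \frac{5}{2} + 0\right) 17 + 3 = \frac{5}{3} \cdot 17 + 3 = \frac{85}{3} + 3 = \frac{94}{3}$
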